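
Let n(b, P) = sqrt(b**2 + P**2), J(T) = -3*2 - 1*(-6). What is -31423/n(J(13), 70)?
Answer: -4489/10 ≈ -448.90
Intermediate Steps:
J(T) = 0 (J(T) = -6 + 6 = 0)
n(b, P) = sqrt(P**2 + b**2)
-31423/n(J(13), 70) = -31423/sqrt(70**2 + 0**2) = -31423/sqrt(4900 + 0) = -31423/(sqrt(4900)) = -31423/70 = -31423*1/70 = -4489/10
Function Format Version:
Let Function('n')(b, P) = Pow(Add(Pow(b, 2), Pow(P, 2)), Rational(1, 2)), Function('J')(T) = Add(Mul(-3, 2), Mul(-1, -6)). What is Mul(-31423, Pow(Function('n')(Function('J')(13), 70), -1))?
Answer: Rational(-4489, 10) ≈ -448.90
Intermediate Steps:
Function('J')(T) = 0 (Function('J')(T) = Add(-6, 6) = 0)
Function('n')(b, P) = Pow(Add(Pow(P, 2), Pow(b, 2)), Rational(1, 2))
Mul(-31423, Pow(Function('n')(Function('J')(13), 70), -1)) = Mul(-31423, Pow(Pow(Add(Pow(70, 2), Pow(0, 2)), Rational(1, 2)), -1)) = Mul(-31423, Pow(Pow(Add(4900, 0), Rational(1, 2)), -1)) = Mul(-31423, Pow(Pow(4900, Rational(1, 2)), -1)) = Mul(-31423, Pow(70, -1)) = Mul(-31423, Rational(1, 70)) = Rational(-4489, 10)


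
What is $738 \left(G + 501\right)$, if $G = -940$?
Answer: $-323982$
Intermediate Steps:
$738 \left(G + 501\right) = 738 \left(-940 + 501\right) = 738 \left(-439\right) = -323982$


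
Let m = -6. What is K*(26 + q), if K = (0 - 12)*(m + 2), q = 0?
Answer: 1248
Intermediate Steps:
K = 48 (K = (0 - 12)*(-6 + 2) = -12*(-4) = 48)
K*(26 + q) = 48*(26 + 0) = 48*26 = 1248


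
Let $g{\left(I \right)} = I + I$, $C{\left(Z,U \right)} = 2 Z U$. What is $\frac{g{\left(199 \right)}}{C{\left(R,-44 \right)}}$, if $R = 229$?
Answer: $- \frac{199}{10076} \approx -0.01975$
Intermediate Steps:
$C{\left(Z,U \right)} = 2 U Z$
$g{\left(I \right)} = 2 I$
$\frac{g{\left(199 \right)}}{C{\left(R,-44 \right)}} = \frac{2 \cdot 199}{2 \left(-44\right) 229} = \frac{398}{-20152} = 398 \left(- \frac{1}{20152}\right) = - \frac{199}{10076}$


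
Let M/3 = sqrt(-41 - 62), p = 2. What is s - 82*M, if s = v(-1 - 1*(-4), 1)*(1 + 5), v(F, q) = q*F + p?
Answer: 30 - 246*I*sqrt(103) ≈ 30.0 - 2496.6*I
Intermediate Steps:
v(F, q) = 2 + F*q (v(F, q) = q*F + 2 = F*q + 2 = 2 + F*q)
M = 3*I*sqrt(103) (M = 3*sqrt(-41 - 62) = 3*sqrt(-103) = 3*(I*sqrt(103)) = 3*I*sqrt(103) ≈ 30.447*I)
s = 30 (s = (2 + (-1 - 1*(-4))*1)*(1 + 5) = (2 + (-1 + 4)*1)*6 = (2 + 3*1)*6 = (2 + 3)*6 = 5*6 = 30)
s - 82*M = 30 - 246*I*sqrt(103)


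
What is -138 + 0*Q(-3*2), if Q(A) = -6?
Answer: -138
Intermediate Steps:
-138 + 0*Q(-3*2) = -138 + 0*(-6) = -138 + 0 = -138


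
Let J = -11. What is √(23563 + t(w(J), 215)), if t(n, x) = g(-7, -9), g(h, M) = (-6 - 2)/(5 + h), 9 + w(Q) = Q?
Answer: √23567 ≈ 153.52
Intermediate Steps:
w(Q) = -9 + Q
g(h, M) = -8/(5 + h)
t(n, x) = 4 (t(n, x) = -8/(5 - 7) = -8/(-2) = -8*(-½) = 4)
√(23563 + t(w(J), 215)) = √(23563 + 4) = √23567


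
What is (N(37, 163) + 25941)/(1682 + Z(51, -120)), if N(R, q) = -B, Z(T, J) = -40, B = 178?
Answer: 25763/1642 ≈ 15.690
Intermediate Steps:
N(R, q) = -178 (N(R, q) = -1*178 = -178)
(N(37, 163) + 25941)/(1682 + Z(51, -120)) = (-178 + 25941)/(1682 - 40) = 25763/1642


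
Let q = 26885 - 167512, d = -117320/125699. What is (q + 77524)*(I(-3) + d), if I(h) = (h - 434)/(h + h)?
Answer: -488836791847/107742 ≈ -4.5371e+6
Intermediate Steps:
d = -16760/17957 (d = -117320*1/125699 = -16760/17957 ≈ -0.93334)
I(h) = (-434 + h)/(2*h) (I(h) = (-434 + h)/((2*h)) = (-434 + h)*(1/(2*h)) = (-434 + h)/(2*h))
q = -140627
(q + 77524)*(I(-3) + d) = (-140627 + 77524)*((1/2)*(-434 - 3)/(-3) - 16760/17957) = -63103*((1/2)*(-1/3)*(-437) - 16760/17957) = -63103*(437/6 - 16760/17957) = -63103*7746649/107742 = -488836791847/107742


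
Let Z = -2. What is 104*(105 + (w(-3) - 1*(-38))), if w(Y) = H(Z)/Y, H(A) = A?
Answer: 44824/3 ≈ 14941.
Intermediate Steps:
w(Y) = -2/Y
104*(105 + (w(-3) - 1*(-38))) = 104*(105 + (-2/(-3) - 1*(-38))) = 104*(105 + (-2*(-1/3) + 38)) = 104*(105 + (2/3 + 38)) = 104*(105 + 116/3) = 104*(431/3) = 44824/3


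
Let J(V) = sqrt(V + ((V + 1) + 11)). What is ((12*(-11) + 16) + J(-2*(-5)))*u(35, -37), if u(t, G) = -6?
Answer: 696 - 24*sqrt(2) ≈ 662.06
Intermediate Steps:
J(V) = sqrt(12 + 2*V) (J(V) = sqrt(V + ((1 + V) + 11)) = sqrt(V + (12 + V)) = sqrt(12 + 2*V))
((12*(-11) + 16) + J(-2*(-5)))*u(35, -37) = ((12*(-11) + 16) + sqrt(12 + 2*(-2*(-5))))*(-6) = ((-132 + 16) + sqrt(12 + 2*10))*(-6) = (-116 + sqrt(12 + 20))*(-6) = (-116 + sqrt(32))*(-6) = (-116 + 4*sqrt(2))*(-6) = 696 - 24*sqrt(2)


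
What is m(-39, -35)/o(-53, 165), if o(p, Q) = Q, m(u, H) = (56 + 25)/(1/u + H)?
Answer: -1053/75130 ≈ -0.014016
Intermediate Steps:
m(u, H) = 81/(H + 1/u)
m(-39, -35)/o(-53, 165) = (81*(-39)/(1 - 35*(-39)))/165 = (81*(-39)/(1 + 1365))*(1/165) = (81*(-39)/1366)*(1/165) = (81*(-39)*(1/1366))*(1/165) = -3159/1366*1/165 = -1053/75130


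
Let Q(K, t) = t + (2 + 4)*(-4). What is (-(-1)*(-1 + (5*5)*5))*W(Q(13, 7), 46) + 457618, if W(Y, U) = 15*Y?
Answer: 425998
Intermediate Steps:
Q(K, t) = -24 + t (Q(K, t) = t + 6*(-4) = t - 24 = -24 + t)
(-(-1)*(-1 + (5*5)*5))*W(Q(13, 7), 46) + 457618 = (-(-1)*(-1 + (5*5)*5))*(15*(-24 + 7)) + 457618 = (-(-1)*(-1 + 25*5))*(15*(-17)) + 457618 = -(-1)*(-1 + 125)*(-255) + 457618 = -(-1)*124*(-255) + 457618 = -1*(-124)*(-255) + 457618 = 124*(-255) + 457618 = -31620 + 457618 = 425998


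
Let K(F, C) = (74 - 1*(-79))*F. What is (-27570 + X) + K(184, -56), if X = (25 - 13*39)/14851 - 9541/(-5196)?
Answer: 45049682191/77165796 ≈ 583.80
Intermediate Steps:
K(F, C) = 153*F (K(F, C) = (74 + 79)*F = 153*F)
X = 139188919/77165796 (X = (25 - 507)*(1/14851) - 9541*(-1/5196) = -482*1/14851 + 9541/5196 = -482/14851 + 9541/5196 = 139188919/77165796 ≈ 1.8038)
(-27570 + X) + K(184, -56) = (-27570 + 139188919/77165796) + 153*184 = -2127321806801/77165796 + 28152 = 45049682191/77165796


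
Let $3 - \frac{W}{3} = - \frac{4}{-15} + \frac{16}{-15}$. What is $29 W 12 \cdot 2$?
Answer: $\frac{39672}{5} \approx 7934.4$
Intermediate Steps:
$W = \frac{57}{5}$ ($W = 9 - 3 \left(- \frac{4}{-15} + \frac{16}{-15}\right) = 9 - 3 \left(\left(-4\right) \left(- \frac{1}{15}\right) + 16 \left(- \frac{1}{15}\right)\right) = 9 - 3 \left(\frac{4}{15} - \frac{16}{15}\right) = 9 - - \frac{12}{5} = 9 + \frac{12}{5} = \frac{57}{5} \approx 11.4$)
$29 W 12 \cdot 2 = 29 \cdot \frac{57}{5} \cdot 12 \cdot 2 = \frac{1653}{5} \cdot 24 = \frac{39672}{5}$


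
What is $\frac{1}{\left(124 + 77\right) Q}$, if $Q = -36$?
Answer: $- \frac{1}{7236} \approx -0.0001382$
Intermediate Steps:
$\frac{1}{\left(124 + 77\right) Q} = \frac{1}{\left(124 + 77\right) \left(-36\right)} = \frac{1}{201 \left(-36\right)} = \frac{1}{-7236} = - \frac{1}{7236}$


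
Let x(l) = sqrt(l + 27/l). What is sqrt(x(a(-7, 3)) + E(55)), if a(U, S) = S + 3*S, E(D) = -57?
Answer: sqrt(-228 + 2*sqrt(57))/2 ≈ 7.2956*I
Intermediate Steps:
a(U, S) = 4*S
sqrt(x(a(-7, 3)) + E(55)) = sqrt(sqrt(4*3 + 27/((4*3))) - 57) = sqrt(sqrt(12 + 27/12) - 57) = sqrt(sqrt(12 + 27*(1/12)) - 57) = sqrt(sqrt(12 + 9/4) - 57) = sqrt(sqrt(57/4) - 57) = sqrt(sqrt(57)/2 - 57) = sqrt(-57 + sqrt(57)/2)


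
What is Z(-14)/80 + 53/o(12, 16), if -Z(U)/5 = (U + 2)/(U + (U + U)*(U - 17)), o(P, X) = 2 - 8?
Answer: -90515/10248 ≈ -8.8325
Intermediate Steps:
o(P, X) = -6
Z(U) = -5*(2 + U)/(U + 2*U*(-17 + U)) (Z(U) = -5*(U + 2)/(U + (U + U)*(U - 17)) = -5*(2 + U)/(U + (2*U)*(-17 + U)) = -5*(2 + U)/(U + 2*U*(-17 + U)))
Z(-14)/80 + 53/o(12, 16) = (5*(-2 - 1*(-14))/(-14*(-33 + 2*(-14))))/80 + 53/(-6) = (5*(-1/14)*(-2 + 14)/(-33 - 28))*(1/80) + 53*(-1/6) = (5*(-1/14)*12/(-61))*(1/80) - 53/6 = (5*(-1/14)*(-1/61)*12)*(1/80) - 53/6 = (30/427)*(1/80) - 53/6 = 3/3416 - 53/6 = -90515/10248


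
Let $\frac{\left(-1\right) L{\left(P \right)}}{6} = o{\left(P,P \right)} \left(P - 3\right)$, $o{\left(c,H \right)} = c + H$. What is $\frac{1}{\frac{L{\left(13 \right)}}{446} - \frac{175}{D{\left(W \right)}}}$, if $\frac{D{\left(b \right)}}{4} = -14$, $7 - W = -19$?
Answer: $- \frac{1784}{665} \approx -2.6827$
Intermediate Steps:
$o{\left(c,H \right)} = H + c$
$W = 26$ ($W = 7 - -19 = 7 + 19 = 26$)
$D{\left(b \right)} = -56$ ($D{\left(b \right)} = 4 \left(-14\right) = -56$)
$L{\left(P \right)} = - 12 P \left(-3 + P\right)$ ($L{\left(P \right)} = - 6 \left(P + P\right) \left(P - 3\right) = - 6 \cdot 2 P \left(-3 + P\right) = - 12 P \left(-3 + P\right)$)
$\frac{1}{\frac{L{\left(13 \right)}}{446} - \frac{175}{D{\left(W \right)}}} = \frac{1}{\frac{12 \cdot 13 \left(3 - 13\right)}{446} - \frac{175}{-56}} = \frac{1}{12 \cdot 13 \left(3 - 13\right) \frac{1}{446} - - \frac{25}{8}} = \frac{1}{12 \cdot 13 \left(-10\right) \frac{1}{446} + \frac{25}{8}} = \frac{1}{\left(-1560\right) \frac{1}{446} + \frac{25}{8}} = \frac{1}{- \frac{780}{223} + \frac{25}{8}} = \frac{1}{- \frac{665}{1784}} = - \frac{1784}{665}$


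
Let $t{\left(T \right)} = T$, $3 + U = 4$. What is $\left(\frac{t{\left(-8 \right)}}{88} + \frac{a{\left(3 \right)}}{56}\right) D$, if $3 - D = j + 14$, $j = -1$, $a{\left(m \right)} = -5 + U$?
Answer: $\frac{125}{77} \approx 1.6234$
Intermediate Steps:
$U = 1$ ($U = -3 + 4 = 1$)
$a{\left(m \right)} = -4$ ($a{\left(m \right)} = -5 + 1 = -4$)
$D = -10$ ($D = 3 - \left(-1 + 14\right) = 3 - 13 = -10$)
$\left(\frac{t{\left(-8 \right)}}{88} + \frac{a{\left(3 \right)}}{56}\right) D = \left(- \frac{8}{88} - \frac{4}{56}\right) \left(-10\right) = \left(\left(-8\right) \frac{1}{88} - \frac{1}{14}\right) \left(-10\right) = \left(- \frac{1}{11} - \frac{1}{14}\right) \left(-10\right) = \left(- \frac{25}{154}\right) \left(-10\right) = \frac{125}{77}$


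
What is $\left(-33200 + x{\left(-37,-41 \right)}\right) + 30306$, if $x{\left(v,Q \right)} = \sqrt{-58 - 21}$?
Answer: $-2894 + i \sqrt{79} \approx -2894.0 + 8.8882 i$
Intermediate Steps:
$x{\left(v,Q \right)} = i \sqrt{79}$ ($x{\left(v,Q \right)} = \sqrt{-79} = i \sqrt{79}$)
$\left(-33200 + x{\left(-37,-41 \right)}\right) + 30306 = \left(-33200 + i \sqrt{79}\right) + 30306 = -2894 + i \sqrt{79}$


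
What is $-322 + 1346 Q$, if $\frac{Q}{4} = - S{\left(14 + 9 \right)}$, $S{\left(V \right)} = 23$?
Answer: $-124154$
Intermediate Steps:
$Q = -92$ ($Q = 4 \left(\left(-1\right) 23\right) = 4 \left(-23\right) = -92$)
$-322 + 1346 Q = -322 + 1346 \left(-92\right) = -322 - 123832 = -124154$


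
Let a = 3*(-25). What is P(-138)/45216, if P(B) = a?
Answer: -25/15072 ≈ -0.0016587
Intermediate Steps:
a = -75
P(B) = -75
P(-138)/45216 = -75/45216 = -75*1/45216 = -25/15072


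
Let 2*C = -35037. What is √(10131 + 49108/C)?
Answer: √1381476329483/11679 ≈ 100.64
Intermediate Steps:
C = -35037/2 (C = (½)*(-35037) = -35037/2 ≈ -17519.)
√(10131 + 49108/C) = √(10131 + 49108/(-35037/2)) = √(10131 + 49108*(-2/35037)) = √(10131 - 98216/35037) = √(354861631/35037) = √1381476329483/11679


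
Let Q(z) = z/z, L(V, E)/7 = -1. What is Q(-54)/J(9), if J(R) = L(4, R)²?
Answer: 1/49 ≈ 0.020408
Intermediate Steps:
L(V, E) = -7 (L(V, E) = 7*(-1) = -7)
J(R) = 49 (J(R) = (-7)² = 49)
Q(z) = 1
Q(-54)/J(9) = 1/49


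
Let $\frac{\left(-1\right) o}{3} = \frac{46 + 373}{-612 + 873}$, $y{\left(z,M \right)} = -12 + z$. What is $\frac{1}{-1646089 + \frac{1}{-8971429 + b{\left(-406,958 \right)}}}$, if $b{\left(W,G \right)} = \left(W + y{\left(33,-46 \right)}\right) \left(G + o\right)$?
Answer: $- \frac{812441218}{1337350552096489} \approx -6.075 \cdot 10^{-7}$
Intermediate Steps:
$o = - \frac{419}{87}$ ($o = - 3 \frac{46 + 373}{-612 + 873} = - 3 \cdot \frac{419}{261} = - 3 \cdot 419 \cdot \frac{1}{261} = \left(-3\right) \frac{419}{261} = - \frac{419}{87} \approx -4.8161$)
$b{\left(W,G \right)} = \left(21 + W\right) \left(- \frac{419}{87} + G\right)$ ($b{\left(W,G \right)} = \left(W + \left(-12 + 33\right)\right) \left(G - \frac{419}{87}\right) = \left(W + 21\right) \left(- \frac{419}{87} + G\right) = \left(21 + W\right) \left(- \frac{419}{87} + G\right)$)
$\frac{1}{-1646089 + \frac{1}{-8971429 + b{\left(-406,958 \right)}}} = \frac{1}{-1646089 + \frac{1}{-8971429 + \left(- \frac{2933}{29} + 21 \cdot 958 - - \frac{5866}{3} + 958 \left(-406\right)\right)}} = \frac{1}{-1646089 + \frac{1}{-8971429 + \left(- \frac{2933}{29} + 20118 + \frac{5866}{3} - 388948\right)}} = \frac{1}{-1646089 + \frac{1}{-8971429 - \frac{31926895}{87}}} = \frac{1}{-1646089 + \frac{1}{- \frac{812441218}{87}}} = \frac{1}{-1646089 - \frac{87}{812441218}} = \frac{1}{- \frac{1337350552096489}{812441218}} = - \frac{812441218}{1337350552096489}$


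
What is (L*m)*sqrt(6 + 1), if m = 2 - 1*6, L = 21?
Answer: -84*sqrt(7) ≈ -222.24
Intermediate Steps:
m = -4 (m = 2 - 6 = -4)
(L*m)*sqrt(6 + 1) = (21*(-4))*sqrt(6 + 1) = -84*sqrt(7)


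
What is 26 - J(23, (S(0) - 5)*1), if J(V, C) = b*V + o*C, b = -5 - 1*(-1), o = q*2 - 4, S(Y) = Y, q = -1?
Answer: 88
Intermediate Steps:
o = -6 (o = -1*2 - 4 = -2 - 4 = -6)
b = -4 (b = -5 + 1 = -4)
J(V, C) = -6*C - 4*V (J(V, C) = -4*V - 6*C = -6*C - 4*V)
26 - J(23, (S(0) - 5)*1) = 26 - (-6*(0 - 5) - 4*23) = 26 - (-(-30) - 92) = 26 - (-6*(-5) - 92) = 26 - (30 - 92) = 26 - 1*(-62) = 26 + 62 = 88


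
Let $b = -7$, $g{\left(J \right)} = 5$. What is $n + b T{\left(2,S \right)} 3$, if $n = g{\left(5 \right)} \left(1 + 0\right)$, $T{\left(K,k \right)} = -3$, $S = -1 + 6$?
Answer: $68$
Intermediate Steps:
$S = 5$
$n = 5$ ($n = 5 \left(1 + 0\right) = 5 \cdot 1 = 5$)
$n + b T{\left(2,S \right)} 3 = 5 - 7 \left(\left(-3\right) 3\right) = 5 - -63 = 5 + 63 = 68$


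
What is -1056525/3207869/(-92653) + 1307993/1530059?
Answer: 388761577900535776/454762126181710963 ≈ 0.85487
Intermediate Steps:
-1056525/3207869/(-92653) + 1307993/1530059 = -1056525*1/3207869*(-1/92653) + 1307993*(1/1530059) = -1056525/3207869*(-1/92653) + 1307993/1530059 = 1056525/297218686457 + 1307993/1530059 = 388761577900535776/454762126181710963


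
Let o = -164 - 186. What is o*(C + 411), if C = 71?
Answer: -168700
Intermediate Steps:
o = -350
o*(C + 411) = -350*(71 + 411) = -350*482 = -168700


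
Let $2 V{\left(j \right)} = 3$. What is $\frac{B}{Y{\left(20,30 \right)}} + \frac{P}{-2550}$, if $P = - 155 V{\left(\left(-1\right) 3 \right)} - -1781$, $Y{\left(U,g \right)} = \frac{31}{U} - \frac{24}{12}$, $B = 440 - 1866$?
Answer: $\frac{48474709}{15300} \approx 3168.3$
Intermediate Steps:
$V{\left(j \right)} = \frac{3}{2}$ ($V{\left(j \right)} = \frac{1}{2} \cdot 3 = \frac{3}{2}$)
$B = -1426$ ($B = 440 - 1866 = -1426$)
$Y{\left(U,g \right)} = -2 + \frac{31}{U}$ ($Y{\left(U,g \right)} = \frac{31}{U} - 2 = -2 + \frac{31}{U}$)
$P = \frac{3097}{2}$ ($P = \left(-155\right) \frac{3}{2} - -1781 = - \frac{465}{2} + 1781 = \frac{3097}{2} \approx 1548.5$)
$\frac{B}{Y{\left(20,30 \right)}} + \frac{P}{-2550} = - \frac{1426}{-2 + \frac{31}{20}} + \frac{3097}{2 \left(-2550\right)} = - \frac{1426}{-2 + 31 \cdot \frac{1}{20}} + \frac{3097}{2} \left(- \frac{1}{2550}\right) = - \frac{1426}{-2 + \frac{31}{20}} - \frac{3097}{5100} = - \frac{1426}{- \frac{9}{20}} - \frac{3097}{5100} = \left(-1426\right) \left(- \frac{20}{9}\right) - \frac{3097}{5100} = \frac{28520}{9} - \frac{3097}{5100} = \frac{48474709}{15300}$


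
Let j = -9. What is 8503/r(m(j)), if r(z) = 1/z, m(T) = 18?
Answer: 153054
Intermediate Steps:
8503/r(m(j)) = 8503/(1/18) = 8503*18 = 153054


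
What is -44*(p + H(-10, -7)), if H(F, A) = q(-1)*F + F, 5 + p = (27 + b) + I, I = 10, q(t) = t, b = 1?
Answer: -1452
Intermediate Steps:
p = 33 (p = -5 + ((27 + 1) + 10) = -5 + (28 + 10) = -5 + 38 = 33)
H(F, A) = 0 (H(F, A) = -F + F = 0)
-44*(p + H(-10, -7)) = -44*(33 + 0) = -44*33 = -1452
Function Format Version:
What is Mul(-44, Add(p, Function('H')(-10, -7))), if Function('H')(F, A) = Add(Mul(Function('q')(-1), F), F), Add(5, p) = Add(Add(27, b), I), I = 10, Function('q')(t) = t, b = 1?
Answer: -1452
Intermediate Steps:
p = 33 (p = Add(-5, Add(Add(27, 1), 10)) = Add(-5, Add(28, 10)) = Add(-5, 38) = 33)
Function('H')(F, A) = 0 (Function('H')(F, A) = Add(Mul(-1, F), F) = 0)
Mul(-44, Add(p, Function('H')(-10, -7))) = Mul(-44, Add(33, 0)) = Mul(-44, 33) = -1452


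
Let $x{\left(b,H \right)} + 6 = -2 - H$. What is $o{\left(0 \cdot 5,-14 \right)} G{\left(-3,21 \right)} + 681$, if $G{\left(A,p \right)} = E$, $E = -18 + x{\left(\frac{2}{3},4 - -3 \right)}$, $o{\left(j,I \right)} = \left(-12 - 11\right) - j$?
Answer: $1440$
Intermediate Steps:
$x{\left(b,H \right)} = -8 - H$ ($x{\left(b,H \right)} = -6 - \left(2 + H\right) = -8 - H$)
$o{\left(j,I \right)} = -23 - j$
$E = -33$ ($E = -18 - \left(12 + 3\right) = -18 - 15 = -33$)
$G{\left(A,p \right)} = -33$
$o{\left(0 \cdot 5,-14 \right)} G{\left(-3,21 \right)} + 681 = \left(-23 - 0 \cdot 5\right) \left(-33\right) + 681 = \left(-23 - 0\right) \left(-33\right) + 681 = \left(-23 + 0\right) \left(-33\right) + 681 = \left(-23\right) \left(-33\right) + 681 = 759 + 681 = 1440$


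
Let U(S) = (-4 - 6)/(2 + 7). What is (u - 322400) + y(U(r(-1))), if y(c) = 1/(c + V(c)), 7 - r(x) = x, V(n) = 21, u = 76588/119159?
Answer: -6876603444717/21329461 ≈ -3.2240e+5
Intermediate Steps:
u = 76588/119159 (u = 76588*(1/119159) = 76588/119159 ≈ 0.64274)
r(x) = 7 - x
U(S) = -10/9
y(c) = 1/(21 + c) (y(c) = 1/(c + 21) = 1/(21 + c))
(u - 322400) + y(U(r(-1))) = (76588/119159 - 322400) + 1/(21 - 10/9) = -38416785012/119159 + 1/(179/9) = -38416785012/119159 + 9/179 = -6876603444717/21329461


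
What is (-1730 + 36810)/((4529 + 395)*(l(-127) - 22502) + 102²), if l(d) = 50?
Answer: -8770/27635811 ≈ -0.00031734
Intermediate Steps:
(-1730 + 36810)/((4529 + 395)*(l(-127) - 22502) + 102²) = (-1730 + 36810)/((4529 + 395)*(50 - 22502) + 102²) = 35080/(4924*(-22452) + 10404) = 35080/(-110553648 + 10404) = 35080/(-110543244) = 35080*(-1/110543244) = -8770/27635811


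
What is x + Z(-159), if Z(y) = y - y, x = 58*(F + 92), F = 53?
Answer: 8410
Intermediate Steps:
x = 8410 (x = 58*(53 + 92) = 58*145 = 8410)
Z(y) = 0
x + Z(-159) = 8410 + 0 = 8410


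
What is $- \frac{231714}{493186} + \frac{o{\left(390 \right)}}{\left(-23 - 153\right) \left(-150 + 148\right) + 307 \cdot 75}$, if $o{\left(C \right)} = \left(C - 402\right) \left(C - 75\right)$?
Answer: $- \frac{3640510629}{5764604561} \approx -0.63153$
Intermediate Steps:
$o{\left(C \right)} = \left(-402 + C\right) \left(-75 + C\right)$
$- \frac{231714}{493186} + \frac{o{\left(390 \right)}}{\left(-23 - 153\right) \left(-150 + 148\right) + 307 \cdot 75} = - \frac{231714}{493186} + \frac{30150 + 390^{2} - 186030}{\left(-23 - 153\right) \left(-150 + 148\right) + 307 \cdot 75} = \left(-231714\right) \frac{1}{493186} + \frac{30150 + 152100 - 186030}{\left(-176\right) \left(-2\right) + 23025} = - \frac{115857}{246593} - \frac{3780}{352 + 23025} = - \frac{115857}{246593} - \frac{3780}{23377} = - \frac{3640510629}{5764604561}$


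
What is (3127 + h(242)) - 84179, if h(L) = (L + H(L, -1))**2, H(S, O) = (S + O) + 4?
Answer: 156117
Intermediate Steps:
H(S, O) = 4 + O + S (H(S, O) = (O + S) + 4 = 4 + O + S)
h(L) = (3 + 2*L)**2 (h(L) = (L + (4 - 1 + L))**2 = (L + (3 + L))**2 = (3 + 2*L)**2)
(3127 + h(242)) - 84179 = (3127 + (3 + 2*242)**2) - 84179 = (3127 + (3 + 484)**2) - 84179 = (3127 + 487**2) - 84179 = (3127 + 237169) - 84179 = 240296 - 84179 = 156117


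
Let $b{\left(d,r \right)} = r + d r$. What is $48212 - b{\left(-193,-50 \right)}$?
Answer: $38612$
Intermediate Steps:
$48212 - b{\left(-193,-50 \right)} = 48212 - - 50 \left(1 - 193\right) = 48212 - \left(-50\right) \left(-192\right) = 48212 - 9600 = 38612$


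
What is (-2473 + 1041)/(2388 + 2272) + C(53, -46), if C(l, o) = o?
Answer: -53948/1165 ≈ -46.307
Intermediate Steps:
(-2473 + 1041)/(2388 + 2272) + C(53, -46) = (-2473 + 1041)/(2388 + 2272) - 46 = -1432/4660 - 46 = -1432*1/4660 - 46 = -358/1165 - 46 = -53948/1165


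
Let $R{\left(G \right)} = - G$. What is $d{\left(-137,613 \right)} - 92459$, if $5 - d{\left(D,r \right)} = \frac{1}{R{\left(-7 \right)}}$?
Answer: $- \frac{647179}{7} \approx -92454.0$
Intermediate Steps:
$d{\left(D,r \right)} = \frac{34}{7}$ ($d{\left(D,r \right)} = 5 - \frac{1}{\left(-1\right) \left(-7\right)} = 5 - \frac{1}{7} = \frac{34}{7}$)
$d{\left(-137,613 \right)} - 92459 = \frac{34}{7} - 92459 = - \frac{647179}{7}$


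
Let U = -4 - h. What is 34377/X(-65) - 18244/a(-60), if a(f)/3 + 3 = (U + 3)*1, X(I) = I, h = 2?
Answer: 283537/585 ≈ 484.68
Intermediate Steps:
U = -6 (U = -4 - 1*2 = -4 - 2 = -6)
a(f) = -18 (a(f) = -9 + 3*((-6 + 3)*1) = -9 + 3*(-3*1) = -9 + 3*(-3) = -9 - 9 = -18)
34377/X(-65) - 18244/a(-60) = 34377/(-65) - 18244/(-18) = 34377*(-1/65) - 18244*(-1/18) = -34377/65 + 9122/9 = 283537/585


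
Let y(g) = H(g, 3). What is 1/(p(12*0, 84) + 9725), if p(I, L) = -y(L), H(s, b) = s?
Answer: 1/9641 ≈ 0.00010372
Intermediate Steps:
y(g) = g
p(I, L) = -L
1/(p(12*0, 84) + 9725) = 1/(-1*84 + 9725) = 1/(-84 + 9725) = 1/9641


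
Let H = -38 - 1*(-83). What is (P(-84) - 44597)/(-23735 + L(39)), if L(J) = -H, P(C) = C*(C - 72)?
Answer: 31493/23780 ≈ 1.3243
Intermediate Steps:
P(C) = C*(-72 + C)
H = 45 (H = -38 + 83 = 45)
L(J) = -45 (L(J) = -1*45 = -45)
(P(-84) - 44597)/(-23735 + L(39)) = (-84*(-72 - 84) - 44597)/(-23735 - 45) = (-84*(-156) - 44597)/(-23780) = (13104 - 44597)*(-1/23780) = -31493*(-1/23780) = 31493/23780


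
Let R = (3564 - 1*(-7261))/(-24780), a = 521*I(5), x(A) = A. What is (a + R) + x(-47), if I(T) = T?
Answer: 12675283/4956 ≈ 2557.6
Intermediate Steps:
a = 2605 (a = 521*5 = 2605)
R = -2165/4956 (R = (3564 + 7261)*(-1/24780) = 10825*(-1/24780) = -2165/4956 ≈ -0.43684)
(a + R) + x(-47) = (2605 - 2165/4956) - 47 = 12908215/4956 - 47 = 12675283/4956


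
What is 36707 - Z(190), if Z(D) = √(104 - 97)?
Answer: 36707 - √7 ≈ 36704.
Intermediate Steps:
Z(D) = √7
36707 - Z(190) = 36707 - √7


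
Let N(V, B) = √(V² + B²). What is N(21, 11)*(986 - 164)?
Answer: 822*√562 ≈ 19487.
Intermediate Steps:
N(V, B) = √(B² + V²)
N(21, 11)*(986 - 164) = √(11² + 21²)*(986 - 164) = √(121 + 441)*822 = √562*822 = 822*√562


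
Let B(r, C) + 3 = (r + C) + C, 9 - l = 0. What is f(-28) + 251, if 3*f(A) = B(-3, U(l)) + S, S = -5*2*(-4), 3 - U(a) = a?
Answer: 775/3 ≈ 258.33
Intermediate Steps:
l = 9 (l = 9 - 1*0 = 9 + 0 = 9)
U(a) = 3 - a
B(r, C) = -3 + r + 2*C (B(r, C) = -3 + ((r + C) + C) = -3 + ((C + r) + C) = -3 + (r + 2*C) = -3 + r + 2*C)
S = 40 (S = -10*(-4) = 40)
f(A) = 22/3 (f(A) = ((-3 - 3 + 2*(3 - 1*9)) + 40)/3 = ((-3 - 3 + 2*(3 - 9)) + 40)/3 = ((-3 - 3 + 2*(-6)) + 40)/3 = ((-3 - 3 - 12) + 40)/3 = (-18 + 40)/3 = (⅓)*22 = 22/3)
f(-28) + 251 = 22/3 + 251 = 775/3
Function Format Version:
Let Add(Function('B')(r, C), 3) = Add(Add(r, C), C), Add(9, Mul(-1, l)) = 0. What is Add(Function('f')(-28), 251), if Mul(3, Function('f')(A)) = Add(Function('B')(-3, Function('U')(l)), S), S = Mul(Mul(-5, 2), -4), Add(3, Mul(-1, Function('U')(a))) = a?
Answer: Rational(775, 3) ≈ 258.33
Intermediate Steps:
l = 9 (l = Add(9, Mul(-1, 0)) = Add(9, 0) = 9)
Function('U')(a) = Add(3, Mul(-1, a))
Function('B')(r, C) = Add(-3, r, Mul(2, C)) (Function('B')(r, C) = Add(-3, Add(Add(r, C), C)) = Add(-3, Add(Add(C, r), C)) = Add(-3, Add(r, Mul(2, C))) = Add(-3, r, Mul(2, C)))
S = 40 (S = Mul(-10, -4) = 40)
Function('f')(A) = Rational(22, 3) (Function('f')(A) = Mul(Rational(1, 3), Add(Add(-3, -3, Mul(2, Add(3, Mul(-1, 9)))), 40)) = Mul(Rational(1, 3), Add(Add(-3, -3, Mul(2, Add(3, -9))), 40)) = Mul(Rational(1, 3), Add(Add(-3, -3, Mul(2, -6)), 40)) = Mul(Rational(1, 3), Add(Add(-3, -3, -12), 40)) = Mul(Rational(1, 3), Add(-18, 40)) = Mul(Rational(1, 3), 22) = Rational(22, 3))
Add(Function('f')(-28), 251) = Add(Rational(22, 3), 251) = Rational(775, 3)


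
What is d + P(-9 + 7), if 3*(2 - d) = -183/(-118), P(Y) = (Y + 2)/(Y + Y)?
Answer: 175/118 ≈ 1.4831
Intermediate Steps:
P(Y) = (2 + Y)/(2*Y) (P(Y) = (2 + Y)/((2*Y)) = (2 + Y)*(1/(2*Y)) = (2 + Y)/(2*Y))
d = 175/118 (d = 2 - (-61)/(-118) = 2 - (-61)*(-1)/118 = 2 - ⅓*183/118 = 2 - 61/118 = 175/118 ≈ 1.4831)
d + P(-9 + 7) = 175/118 + (2 + (-9 + 7))/(2*(-9 + 7)) = 175/118 + (½)*(2 - 2)/(-2) = 175/118 + (½)*(-½)*0 = 175/118 + 0 = 175/118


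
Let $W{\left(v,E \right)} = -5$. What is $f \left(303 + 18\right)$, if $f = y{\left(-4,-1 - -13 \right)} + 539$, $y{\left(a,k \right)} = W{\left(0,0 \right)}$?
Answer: $171414$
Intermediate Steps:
$y{\left(a,k \right)} = -5$
$f = 534$ ($f = -5 + 539 = 534$)
$f \left(303 + 18\right) = 534 \left(303 + 18\right) = 534 \cdot 321 = 171414$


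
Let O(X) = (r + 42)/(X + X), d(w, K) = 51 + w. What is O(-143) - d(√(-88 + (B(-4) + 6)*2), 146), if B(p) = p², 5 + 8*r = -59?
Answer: -7310/143 - 2*I*√11 ≈ -51.119 - 6.6332*I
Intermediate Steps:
r = -8 (r = -5/8 + (⅛)*(-59) = -5/8 - 59/8 = -8)
O(X) = 17/X (O(X) = (-8 + 42)/(X + X) = 34/((2*X)) = 34*(1/(2*X)) = 17/X)
O(-143) - d(√(-88 + (B(-4) + 6)*2), 146) = 17/(-143) - (51 + √(-88 + ((-4)² + 6)*2)) = 17*(-1/143) - (51 + √(-88 + (16 + 6)*2)) = -17/143 - (51 + √(-88 + 22*2)) = -17/143 - (51 + √(-88 + 44)) = -17/143 - (51 + √(-44)) = -17/143 - (51 + 2*I*√11) = -17/143 + (-51 - 2*I*√11) = -7310/143 - 2*I*√11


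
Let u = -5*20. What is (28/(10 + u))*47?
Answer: -658/45 ≈ -14.622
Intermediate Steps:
u = -100
(28/(10 + u))*47 = (28/(10 - 100))*47 = (28/(-90))*47 = -1/90*28*47 = -14/45*47 = -658/45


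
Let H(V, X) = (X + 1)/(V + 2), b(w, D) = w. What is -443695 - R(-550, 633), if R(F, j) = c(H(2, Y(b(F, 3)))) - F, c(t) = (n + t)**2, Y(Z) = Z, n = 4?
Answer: -7392009/16 ≈ -4.6200e+5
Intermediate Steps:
H(V, X) = (1 + X)/(2 + V)
c(t) = (4 + t)**2
R(F, j) = (17/4 + F/4)**2 - F (R(F, j) = (4 + (1 + F)/(2 + 2))**2 - F = (4 + (1 + F)/4)**2 - F = (4 + (1/4 + F/4))**2 - F = (17/4 + F/4)**2 - F)
-443695 - R(-550, 633) = -443695 - (-1*(-550) + (17 - 550)**2/16) = -443695 - (550 + (1/16)*(-533)**2) = -443695 - (550 + (1/16)*284089) = -443695 - (550 + 284089/16) = -443695 - 1*292889/16 = -443695 - 292889/16 = -7392009/16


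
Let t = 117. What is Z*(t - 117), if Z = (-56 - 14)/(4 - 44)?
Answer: 0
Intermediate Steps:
Z = 7/4 (Z = -70/(-40) = -70*(-1/40) = 7/4 ≈ 1.7500)
Z*(t - 117) = 7*(117 - 117)/4 = (7/4)*0 = 0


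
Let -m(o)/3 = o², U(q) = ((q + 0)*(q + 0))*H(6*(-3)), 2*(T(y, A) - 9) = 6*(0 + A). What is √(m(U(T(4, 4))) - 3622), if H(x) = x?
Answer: I*√189039154 ≈ 13749.0*I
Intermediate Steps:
T(y, A) = 9 + 3*A (T(y, A) = 9 + (6*(0 + A))/2 = 9 + (6*A)/2 = 9 + 3*A)
U(q) = -18*q² (U(q) = ((q + 0)*(q + 0))*(6*(-3)) = (q*q)*(-18) = q²*(-18) = -18*q²)
m(o) = -3*o²
√(m(U(T(4, 4))) - 3622) = √(-3*324*(9 + 3*4)⁴ - 3622) = √(-3*324*(9 + 12)⁴ - 3622) = √(-3*(-18*21²)² - 3622) = √(-3*(-18*441)² - 3622) = √(-3*(-7938)² - 3622) = √(-3*63011844 - 3622) = √(-189035532 - 3622) = √(-189039154) = I*√189039154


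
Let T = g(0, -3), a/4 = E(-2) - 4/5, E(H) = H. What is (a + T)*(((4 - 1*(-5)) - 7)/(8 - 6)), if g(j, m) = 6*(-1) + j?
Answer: -86/5 ≈ -17.200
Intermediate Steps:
a = -56/5 (a = 4*(-2 - 4/5) = 4*(-2 - 4*⅕) = 4*(-2 - ⅘) = 4*(-14/5) = -56/5 ≈ -11.200)
g(j, m) = -6 + j
T = -6 (T = -6 + 0 = -6)
(a + T)*(((4 - 1*(-5)) - 7)/(8 - 6)) = (-56/5 - 6)*(((4 - 1*(-5)) - 7)/(8 - 6)) = -86*((4 + 5) - 7)/(5*2) = -86*(9 - 7)/(5*2) = -172/(5*2) = -86/5*1 = -86/5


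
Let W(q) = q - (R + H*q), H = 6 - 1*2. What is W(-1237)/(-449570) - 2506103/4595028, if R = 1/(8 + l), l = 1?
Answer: -1715580546089/3098680106940 ≈ -0.55365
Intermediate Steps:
R = ⅑ (R = 1/(8 + 1) = 1/9 = ⅑ ≈ 0.11111)
H = 4 (H = 6 - 2 = 4)
W(q) = -⅑ - 3*q (W(q) = q - (⅑ + 4*q) = q + (-⅑ - 4*q) = -⅑ - 3*q)
W(-1237)/(-449570) - 2506103/4595028 = (-⅑ - 3*(-1237))/(-449570) - 2506103/4595028 = (-⅑ + 3711)*(-1/449570) - 2506103*1/4595028 = (33398/9)*(-1/449570) - 2506103/4595028 = -16699/2023065 - 2506103/4595028 = -1715580546089/3098680106940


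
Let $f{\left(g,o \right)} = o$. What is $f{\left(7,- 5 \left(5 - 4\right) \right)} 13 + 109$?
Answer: $44$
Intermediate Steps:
$f{\left(7,- 5 \left(5 - 4\right) \right)} 13 + 109 = - 5 \left(5 - 4\right) 13 + 109 = \left(-5\right) 1 \cdot 13 + 109 = \left(-5\right) 13 + 109 = -65 + 109 = 44$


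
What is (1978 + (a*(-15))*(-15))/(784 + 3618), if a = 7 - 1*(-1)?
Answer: 1889/2201 ≈ 0.85825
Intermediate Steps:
a = 8 (a = 7 + 1 = 8)
(1978 + (a*(-15))*(-15))/(784 + 3618) = (1978 + (8*(-15))*(-15))/(784 + 3618) = (1978 - 120*(-15))/4402 = (1978 + 1800)*(1/4402) = 3778*(1/4402) = 1889/2201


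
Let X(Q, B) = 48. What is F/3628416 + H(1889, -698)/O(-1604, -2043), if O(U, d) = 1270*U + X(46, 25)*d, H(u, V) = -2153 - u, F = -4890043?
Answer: -118480453565/88036257408 ≈ -1.3458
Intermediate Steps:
O(U, d) = 48*d + 1270*U (O(U, d) = 1270*U + 48*d = 48*d + 1270*U)
F/3628416 + H(1889, -698)/O(-1604, -2043) = -4890043/3628416 + (-2153 - 1*1889)/(48*(-2043) + 1270*(-1604)) = -4890043*1/3628416 + (-2153 - 1889)/(-98064 - 2037080) = -4890043/3628416 - 4042/(-2135144) = -4890043/3628416 - 4042*(-1/2135144) = -4890043/3628416 + 2021/1067572 = -118480453565/88036257408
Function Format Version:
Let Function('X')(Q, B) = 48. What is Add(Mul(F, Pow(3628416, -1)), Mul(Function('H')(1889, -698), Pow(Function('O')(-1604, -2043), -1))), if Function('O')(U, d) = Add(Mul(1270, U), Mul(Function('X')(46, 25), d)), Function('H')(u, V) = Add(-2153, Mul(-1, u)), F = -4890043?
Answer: Rational(-118480453565, 88036257408) ≈ -1.3458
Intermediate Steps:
Function('O')(U, d) = Add(Mul(48, d), Mul(1270, U)) (Function('O')(U, d) = Add(Mul(1270, U), Mul(48, d)) = Add(Mul(48, d), Mul(1270, U)))
Add(Mul(F, Pow(3628416, -1)), Mul(Function('H')(1889, -698), Pow(Function('O')(-1604, -2043), -1))) = Add(Mul(-4890043, Pow(3628416, -1)), Mul(Add(-2153, Mul(-1, 1889)), Pow(Add(Mul(48, -2043), Mul(1270, -1604)), -1))) = Add(Mul(-4890043, Rational(1, 3628416)), Mul(Add(-2153, -1889), Pow(Add(-98064, -2037080), -1))) = Add(Rational(-4890043, 3628416), Mul(-4042, Pow(-2135144, -1))) = Add(Rational(-4890043, 3628416), Mul(-4042, Rational(-1, 2135144))) = Add(Rational(-4890043, 3628416), Rational(2021, 1067572)) = Rational(-118480453565, 88036257408)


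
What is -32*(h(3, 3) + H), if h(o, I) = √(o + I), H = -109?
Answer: 3488 - 32*√6 ≈ 3409.6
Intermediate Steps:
h(o, I) = √(I + o)
-32*(h(3, 3) + H) = -32*(√(3 + 3) - 109) = -32*(√6 - 109) = -32*(-109 + √6) = 3488 - 32*√6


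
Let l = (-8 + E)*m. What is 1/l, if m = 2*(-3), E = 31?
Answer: -1/138 ≈ -0.0072464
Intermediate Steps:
m = -6
l = -138 (l = (-8 + 31)*(-6) = 23*(-6) = -138)
1/l = 1/(-138) = -1/138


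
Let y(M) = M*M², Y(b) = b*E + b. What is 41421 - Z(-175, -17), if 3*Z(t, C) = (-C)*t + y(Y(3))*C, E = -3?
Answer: 123566/3 ≈ 41189.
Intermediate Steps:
Y(b) = -2*b (Y(b) = b*(-3) + b = -3*b + b = -2*b)
y(M) = M³
Z(t, C) = -72*C - C*t/3 (Z(t, C) = ((-C)*t + (-2*3)³*C)/3 = (-C*t + (-6)³*C)/3 = (-C*t - 216*C)/3 = (-216*C - C*t)/3 = -72*C - C*t/3)
41421 - Z(-175, -17) = 41421 - (-1)*(-17)*(216 - 175)/3 = 41421 - (-1)*(-17)*41/3 = 41421 - 1*697/3 = 41421 - 697/3 = 123566/3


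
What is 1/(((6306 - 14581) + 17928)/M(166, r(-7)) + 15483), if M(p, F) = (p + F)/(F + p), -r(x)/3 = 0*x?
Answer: 1/25136 ≈ 3.9784e-5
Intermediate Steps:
r(x) = 0 (r(x) = -0*x = -3*0 = 0)
M(p, F) = 1 (M(p, F) = (F + p)/(F + p) = 1)
1/(((6306 - 14581) + 17928)/M(166, r(-7)) + 15483) = 1/(((6306 - 14581) + 17928)/1 + 15483) = 1/((-8275 + 17928)*1 + 15483) = 1/(9653*1 + 15483) = 1/(9653 + 15483) = 1/25136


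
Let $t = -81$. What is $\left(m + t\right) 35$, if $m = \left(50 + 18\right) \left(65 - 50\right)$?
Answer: $32865$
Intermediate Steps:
$m = 1020$ ($m = 68 \cdot 15 = 1020$)
$\left(m + t\right) 35 = \left(1020 - 81\right) 35 = 939 \cdot 35 = 32865$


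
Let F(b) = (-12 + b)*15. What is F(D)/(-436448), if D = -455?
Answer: 7005/436448 ≈ 0.016050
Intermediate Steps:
F(b) = -180 + 15*b
F(D)/(-436448) = (-180 + 15*(-455))/(-436448) = (-180 - 6825)*(-1/436448) = -7005*(-1/436448) = 7005/436448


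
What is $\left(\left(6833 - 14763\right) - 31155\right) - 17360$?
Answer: $-56445$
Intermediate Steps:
$\left(\left(6833 - 14763\right) - 31155\right) - 17360 = \left(-7930 - 31155\right) - 17360 = -39085 - 17360 = -56445$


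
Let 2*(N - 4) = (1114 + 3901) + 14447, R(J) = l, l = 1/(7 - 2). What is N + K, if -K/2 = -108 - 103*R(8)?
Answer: 49961/5 ≈ 9992.2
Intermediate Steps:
l = ⅕ (l = 1/5 = ⅕ ≈ 0.20000)
R(J) = ⅕
K = 1286/5 (K = -2*(-108 - 103*⅕) = -2*(-108 - 103/5) = -2*(-643/5) = 1286/5 ≈ 257.20)
N = 9735 (N = 4 + ((1114 + 3901) + 14447)/2 = 4 + (5015 + 14447)/2 = 4 + (½)*19462 = 4 + 9731 = 9735)
N + K = 9735 + 1286/5 = 49961/5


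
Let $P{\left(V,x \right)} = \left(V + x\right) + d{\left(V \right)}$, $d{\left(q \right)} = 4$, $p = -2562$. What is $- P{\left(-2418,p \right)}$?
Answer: $4976$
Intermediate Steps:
$P{\left(V,x \right)} = 4 + V + x$ ($P{\left(V,x \right)} = \left(V + x\right) + 4 = 4 + V + x$)
$- P{\left(-2418,p \right)} = - (4 - 2418 - 2562) = \left(-1\right) \left(-4976\right) = 4976$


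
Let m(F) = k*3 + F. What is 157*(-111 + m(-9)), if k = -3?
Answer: -20253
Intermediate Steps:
m(F) = -9 + F (m(F) = -3*3 + F = -9 + F)
157*(-111 + m(-9)) = 157*(-111 + (-9 - 9)) = 157*(-111 - 18) = 157*(-129) = -20253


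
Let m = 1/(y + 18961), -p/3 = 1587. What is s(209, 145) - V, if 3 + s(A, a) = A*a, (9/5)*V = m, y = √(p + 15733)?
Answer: 98044452371377/3235576941 + 10*√2743/3235576941 ≈ 30302.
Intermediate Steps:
p = -4761 (p = -3*1587 = -4761)
y = 2*√2743 (y = √(-4761 + 15733) = √10972 = 2*√2743 ≈ 104.75)
m = 1/(18961 + 2*√2743) (m = 1/(2*√2743 + 18961) = 1/(18961 + 2*√2743) ≈ 5.2450e-5)
V = 94805/3235576941 - 10*√2743/3235576941 (V = 5*(18961/359508549 - 2*√2743/359508549)/9 = 94805/3235576941 - 10*√2743/3235576941 ≈ 2.9139e-5)
s(A, a) = -3 + A*a
s(209, 145) - V = (-3 + 209*145) - (94805/3235576941 - 10*√2743/3235576941) = (-3 + 30305) + (-94805/3235576941 + 10*√2743/3235576941) = 30302 + (-94805/3235576941 + 10*√2743/3235576941) = 98044452371377/3235576941 + 10*√2743/3235576941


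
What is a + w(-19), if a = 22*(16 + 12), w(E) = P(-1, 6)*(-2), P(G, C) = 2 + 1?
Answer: 610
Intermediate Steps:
P(G, C) = 3
w(E) = -6 (w(E) = 3*(-2) = -6)
a = 616 (a = 22*28 = 616)
a + w(-19) = 616 - 6 = 610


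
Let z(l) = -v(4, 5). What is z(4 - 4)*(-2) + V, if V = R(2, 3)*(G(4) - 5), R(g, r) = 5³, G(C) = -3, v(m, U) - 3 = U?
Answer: -984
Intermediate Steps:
v(m, U) = 3 + U
R(g, r) = 125
z(l) = -8 (z(l) = -(3 + 5) = -1*8 = -8)
V = -1000 (V = 125*(-3 - 5) = 125*(-8) = -1000)
z(4 - 4)*(-2) + V = -8*(-2) - 1000 = 16 - 1000 = -984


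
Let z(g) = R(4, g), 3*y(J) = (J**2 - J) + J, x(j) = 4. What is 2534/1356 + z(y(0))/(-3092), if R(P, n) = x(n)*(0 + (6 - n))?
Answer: 975323/524094 ≈ 1.8610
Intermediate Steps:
y(J) = J**2/3 (y(J) = ((J**2 - J) + J)/3 = J**2/3)
R(P, n) = 24 - 4*n (R(P, n) = 4*(0 + (6 - n)) = 4*(6 - n) = 24 - 4*n)
z(g) = 24 - 4*g
2534/1356 + z(y(0))/(-3092) = 2534/1356 + (24 - 4*0**2/3)/(-3092) = 2534*(1/1356) + (24 - 4*0/3)*(-1/3092) = 1267/678 + (24 - 4*0)*(-1/3092) = 1267/678 + (24 + 0)*(-1/3092) = 1267/678 + 24*(-1/3092) = 1267/678 - 6/773 = 975323/524094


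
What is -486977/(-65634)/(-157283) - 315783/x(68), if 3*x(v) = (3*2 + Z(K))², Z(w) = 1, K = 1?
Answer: -1397084321961593/72261786954 ≈ -19334.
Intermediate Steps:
x(v) = 49/3 (x(v) = (3*2 + 1)²/3 = (6 + 1)²/3 = (⅓)*7² = (⅓)*49 = 49/3)
-486977/(-65634)/(-157283) - 315783/x(68) = -486977/(-65634)/(-157283) - 315783/49/3 = -486977*(-1/65634)*(-1/157283) - 315783*3/49 = (486977/65634)*(-1/157283) - 947349/49 = -486977/10323112422 - 947349/49 = -1397084321961593/72261786954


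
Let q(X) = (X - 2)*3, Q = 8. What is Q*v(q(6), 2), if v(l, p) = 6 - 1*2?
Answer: 32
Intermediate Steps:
q(X) = -6 + 3*X (q(X) = (-2 + X)*3 = -6 + 3*X)
v(l, p) = 4 (v(l, p) = 6 - 2 = 4)
Q*v(q(6), 2) = 8*4 = 32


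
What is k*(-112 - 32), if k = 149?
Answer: -21456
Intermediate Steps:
k*(-112 - 32) = 149*(-112 - 32) = 149*(-144) = -21456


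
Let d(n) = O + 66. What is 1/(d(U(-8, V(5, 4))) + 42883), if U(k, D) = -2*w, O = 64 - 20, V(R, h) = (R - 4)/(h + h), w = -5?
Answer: 1/42993 ≈ 2.3260e-5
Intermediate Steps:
V(R, h) = (-4 + R)/(2*h) (V(R, h) = (-4 + R)/((2*h)) = (-4 + R)*(1/(2*h)) = (-4 + R)/(2*h))
O = 44
U(k, D) = 10 (U(k, D) = -2*(-5) = 10)
d(n) = 110 (d(n) = 44 + 66 = 110)
1/(d(U(-8, V(5, 4))) + 42883) = 1/(110 + 42883) = 1/42993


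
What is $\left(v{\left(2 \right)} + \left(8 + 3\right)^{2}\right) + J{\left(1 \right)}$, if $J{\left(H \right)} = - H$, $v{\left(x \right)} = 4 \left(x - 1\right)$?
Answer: $124$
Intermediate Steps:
$v{\left(x \right)} = -4 + 4 x$ ($v{\left(x \right)} = 4 \left(-1 + x\right) = -4 + 4 x$)
$\left(v{\left(2 \right)} + \left(8 + 3\right)^{2}\right) + J{\left(1 \right)} = \left(\left(-4 + 4 \cdot 2\right) + \left(8 + 3\right)^{2}\right) - 1 = \left(\left(-4 + 8\right) + 11^{2}\right) - 1 = \left(4 + 121\right) - 1 = 125 - 1 = 124$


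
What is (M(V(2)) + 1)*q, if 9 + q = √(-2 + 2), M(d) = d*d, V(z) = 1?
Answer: -18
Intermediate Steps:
M(d) = d²
q = -9 (q = -9 + √(-2 + 2) = -9 + √0 = -9 + 0 = -9)
(M(V(2)) + 1)*q = (1² + 1)*(-9) = (1 + 1)*(-9) = 2*(-9) = -18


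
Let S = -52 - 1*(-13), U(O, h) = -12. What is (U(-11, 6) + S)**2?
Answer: 2601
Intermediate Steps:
S = -39 (S = -52 + 13 = -39)
(U(-11, 6) + S)**2 = (-12 - 39)**2 = (-51)**2 = 2601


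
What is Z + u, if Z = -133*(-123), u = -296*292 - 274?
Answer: -70347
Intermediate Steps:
u = -86706 (u = -86432 - 274 = -86706)
Z = 16359
Z + u = 16359 - 86706 = -70347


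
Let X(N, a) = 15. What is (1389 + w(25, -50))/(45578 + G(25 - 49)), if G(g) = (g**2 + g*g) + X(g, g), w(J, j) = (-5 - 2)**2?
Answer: 1438/46745 ≈ 0.030763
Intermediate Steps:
w(J, j) = 49 (w(J, j) = (-7)**2 = 49)
G(g) = 15 + 2*g**2 (G(g) = (g**2 + g*g) + 15 = (g**2 + g**2) + 15 = 2*g**2 + 15 = 15 + 2*g**2)
(1389 + w(25, -50))/(45578 + G(25 - 49)) = (1389 + 49)/(45578 + (15 + 2*(25 - 49)**2)) = 1438/(45578 + (15 + 2*(-24)**2)) = 1438/(45578 + (15 + 2*576)) = 1438/(45578 + (15 + 1152)) = 1438/(45578 + 1167) = 1438/46745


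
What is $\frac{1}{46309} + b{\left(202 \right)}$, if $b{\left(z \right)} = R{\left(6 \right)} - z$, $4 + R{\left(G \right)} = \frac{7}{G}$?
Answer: $- \frac{56913755}{277854} \approx -204.83$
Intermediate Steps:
$R{\left(G \right)} = -4 + \frac{7}{G}$
$b{\left(z \right)} = - \frac{17}{6} - z$ ($b{\left(z \right)} = \left(-4 + \frac{7}{6}\right) - z = - \frac{17}{6} - z$)
$\frac{1}{46309} + b{\left(202 \right)} = \frac{1}{46309} - \frac{1229}{6} = - \frac{56913755}{277854}$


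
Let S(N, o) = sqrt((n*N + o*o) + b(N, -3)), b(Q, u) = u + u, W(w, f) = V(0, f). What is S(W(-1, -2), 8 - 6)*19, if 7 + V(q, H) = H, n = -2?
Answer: 76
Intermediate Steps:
V(q, H) = -7 + H
W(w, f) = -7 + f
b(Q, u) = 2*u
S(N, o) = sqrt(-6 + o**2 - 2*N) (S(N, o) = sqrt((-2*N + o*o) + 2*(-3)) = sqrt((-2*N + o**2) - 6) = sqrt((o**2 - 2*N) - 6) = sqrt(-6 + o**2 - 2*N))
S(W(-1, -2), 8 - 6)*19 = sqrt(-6 + (8 - 6)**2 - 2*(-7 - 2))*19 = sqrt(-6 + 2**2 - 2*(-9))*19 = sqrt(-6 + 4 + 18)*19 = sqrt(16)*19 = 4*19 = 76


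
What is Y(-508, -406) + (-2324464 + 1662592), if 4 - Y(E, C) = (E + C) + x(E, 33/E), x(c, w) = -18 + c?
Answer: -660428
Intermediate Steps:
Y(E, C) = 22 - C - 2*E (Y(E, C) = 4 - ((E + C) + (-18 + E)) = 4 - ((C + E) + (-18 + E)) = 4 - (-18 + C + 2*E) = 4 + (18 - C - 2*E) = 22 - C - 2*E)
Y(-508, -406) + (-2324464 + 1662592) = (22 - 1*(-406) - 2*(-508)) + (-2324464 + 1662592) = (22 + 406 + 1016) - 661872 = 1444 - 661872 = -660428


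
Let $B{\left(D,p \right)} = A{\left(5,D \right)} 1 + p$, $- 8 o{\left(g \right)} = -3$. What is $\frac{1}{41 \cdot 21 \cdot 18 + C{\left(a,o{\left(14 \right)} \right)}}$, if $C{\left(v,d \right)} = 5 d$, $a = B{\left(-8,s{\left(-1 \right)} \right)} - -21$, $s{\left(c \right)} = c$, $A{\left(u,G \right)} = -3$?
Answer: $\frac{8}{123999} \approx 6.4517 \cdot 10^{-5}$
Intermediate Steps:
$o{\left(g \right)} = \frac{3}{8}$ ($o{\left(g \right)} = \left(- \frac{1}{8}\right) \left(-3\right) = \frac{3}{8}$)
$B{\left(D,p \right)} = -3 + p$ ($B{\left(D,p \right)} = \left(-3\right) 1 + p = -3 + p$)
$a = 17$ ($a = \left(-3 - 1\right) - -21 = -4 + 21 = 17$)
$\frac{1}{41 \cdot 21 \cdot 18 + C{\left(a,o{\left(14 \right)} \right)}} = \frac{1}{41 \cdot 21 \cdot 18 + 5 \cdot \frac{3}{8}} = \frac{1}{861 \cdot 18 + \frac{15}{8}} = \frac{1}{15498 + \frac{15}{8}} = \frac{1}{\frac{123999}{8}} = \frac{8}{123999}$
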